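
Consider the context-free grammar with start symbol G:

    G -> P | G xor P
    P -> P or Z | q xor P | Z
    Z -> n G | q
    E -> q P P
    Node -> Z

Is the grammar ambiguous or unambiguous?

Ambiguous

Witness: q xor q

Derivation 1: G ⇒ P ⇒ q xor P ⇒ q xor Z ⇒ q xor q
Derivation 2: G ⇒ G xor P ⇒ P xor P ⇒ Z xor P ⇒ q xor P ⇒ q xor Z ⇒ q xor q

Two distinct leftmost derivations for the same string.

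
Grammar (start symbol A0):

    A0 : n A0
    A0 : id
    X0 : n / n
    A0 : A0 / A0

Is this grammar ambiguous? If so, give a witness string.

Witness: n id / id

Derivation 1: A0 ⇒ n A0 ⇒ n A0 / A0 ⇒ n id / A0 ⇒ n id / id
Derivation 2: A0 ⇒ A0 / A0 ⇒ n A0 / A0 ⇒ n id / A0 ⇒ n id / id

Two distinct leftmost derivations for the same string.

Ambiguous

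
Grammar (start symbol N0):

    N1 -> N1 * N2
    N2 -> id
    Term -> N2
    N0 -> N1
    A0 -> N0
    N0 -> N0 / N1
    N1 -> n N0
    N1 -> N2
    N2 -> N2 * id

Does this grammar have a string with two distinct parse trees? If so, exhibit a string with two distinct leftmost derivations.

Witness: id * id

Derivation 1: N0 ⇒ N1 ⇒ N1 * N2 ⇒ N2 * N2 ⇒ id * N2 ⇒ id * id
Derivation 2: N0 ⇒ N1 ⇒ N2 ⇒ N2 * id ⇒ id * id

Two distinct leftmost derivations for the same string.

Ambiguous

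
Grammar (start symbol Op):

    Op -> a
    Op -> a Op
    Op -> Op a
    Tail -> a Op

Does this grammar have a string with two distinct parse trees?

Ambiguous

Witness: a a

Derivation 1: Op ⇒ a Op ⇒ a a
Derivation 2: Op ⇒ Op a ⇒ a a

Two distinct leftmost derivations for the same string.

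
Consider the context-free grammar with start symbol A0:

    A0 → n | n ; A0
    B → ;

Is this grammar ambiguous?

Unambiguous

(B is unreachable from A0, so its rules don't affect L(A0).) Right-recursive list with a separator: after each atom, whether the separator follows determines the rule. One parse per string.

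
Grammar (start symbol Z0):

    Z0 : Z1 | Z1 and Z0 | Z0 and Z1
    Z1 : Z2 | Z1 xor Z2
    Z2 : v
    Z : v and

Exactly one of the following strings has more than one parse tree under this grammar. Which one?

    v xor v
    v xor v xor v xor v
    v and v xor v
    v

v xor v: 1 tree
v xor v xor v xor v: 1 tree
v and v xor v: 2 trees
v: 1 tree

v and v xor v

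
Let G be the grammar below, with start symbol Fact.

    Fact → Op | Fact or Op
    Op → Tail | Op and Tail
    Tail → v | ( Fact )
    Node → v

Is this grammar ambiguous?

Unambiguous

Only Fact, Op, Tail are reachable from Fact; ignoring the rest: This is a standard precedence ladder (Fact over Op over Tail), with each level left-recursive on its own operator ('or' at Fact, 'and' at Op). That structure is LR(1), hence unambiguous.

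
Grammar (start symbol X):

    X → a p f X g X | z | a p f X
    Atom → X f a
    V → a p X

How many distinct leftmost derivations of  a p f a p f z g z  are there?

2

Parse trees for a p f a p f z g z:
  [X a p f [X a p f [X z]] g [X z]]
  [X a p f [X a p f [X z] g [X z]]]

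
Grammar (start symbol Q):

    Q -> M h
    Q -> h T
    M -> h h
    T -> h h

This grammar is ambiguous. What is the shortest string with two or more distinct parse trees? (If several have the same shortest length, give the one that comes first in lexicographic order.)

length 3: h h h has 2 parse trees

Two derivations of h h h:
  Q ⇒ M h ⇒ h h h
  Q ⇒ h T ⇒ h h h

h h h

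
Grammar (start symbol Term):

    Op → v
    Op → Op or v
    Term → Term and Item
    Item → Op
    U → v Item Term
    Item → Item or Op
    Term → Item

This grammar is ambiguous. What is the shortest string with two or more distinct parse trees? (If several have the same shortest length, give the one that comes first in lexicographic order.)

length 1: no string has ≥2 trees
length 3: v or v has 2 parse trees

Two derivations of v or v:
  Term ⇒ Item ⇒ Op ⇒ Op or v ⇒ v or v
  Term ⇒ Item ⇒ Item or Op ⇒ Op or Op ⇒ v or Op ⇒ v or v

v or v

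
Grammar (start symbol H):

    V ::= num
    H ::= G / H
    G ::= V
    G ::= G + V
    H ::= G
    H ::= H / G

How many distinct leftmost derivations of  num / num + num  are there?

Parse trees for num / num + num:
  [H [G [V num]] / [H [G [G [V num]] + [V num]]]]
  [H [H [G [V num]]] / [G [G [V num]] + [V num]]]

2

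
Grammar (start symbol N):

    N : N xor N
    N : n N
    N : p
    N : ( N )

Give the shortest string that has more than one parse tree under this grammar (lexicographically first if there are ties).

length 1: no string has ≥2 trees
length 2: no string has ≥2 trees
length 3: no string has ≥2 trees
length 4: n p xor p has 2 parse trees

Two derivations of n p xor p:
  N ⇒ N xor N ⇒ n N xor N ⇒ n p xor N ⇒ n p xor p
  N ⇒ n N ⇒ n N xor N ⇒ n p xor N ⇒ n p xor p

n p xor p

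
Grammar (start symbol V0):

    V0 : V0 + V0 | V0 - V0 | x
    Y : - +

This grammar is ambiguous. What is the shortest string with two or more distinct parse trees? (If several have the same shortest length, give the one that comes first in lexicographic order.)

x + x + x

length 1: no string has ≥2 trees
length 3: no string has ≥2 trees
length 5: x + x + x has 2 parse trees

Two derivations of x + x + x:
  V0 ⇒ V0 + V0 ⇒ V0 + V0 + V0 ⇒ x + V0 + V0 ⇒ x + x + V0 ⇒ x + x + x
  V0 ⇒ V0 + V0 ⇒ x + V0 ⇒ x + V0 + V0 ⇒ x + x + V0 ⇒ x + x + x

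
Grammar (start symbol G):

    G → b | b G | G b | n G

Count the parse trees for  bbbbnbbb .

Parse trees for bbbbnbbb (showing first 6 of 29):
  [G b [G b [G b [G b [G [G [G n [G b]] b] b]]]]]
  [G b [G b [G b [G b [G [G n [G b [G b]]] b]]]]]
  [G b [G b [G b [G b [G [G n [G [G b] b]] b]]]]]
  [G b [G b [G b [G b [G n [G b [G b [G b]]]]]]]]
  [G b [G b [G b [G b [G n [G b [G [G b] b]]]]]]]
  [G b [G b [G b [G b [G n [G [G b [G b]] b]]]]]]

29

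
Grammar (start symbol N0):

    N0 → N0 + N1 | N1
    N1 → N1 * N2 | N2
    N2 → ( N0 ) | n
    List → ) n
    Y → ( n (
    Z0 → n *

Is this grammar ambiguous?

Unambiguous

Only N0, N1, N2 are reachable from N0; ignoring the rest: The grammar is stratified — N0 handles '+' (left-recursive), N1 handles '*', N2 atoms. Each operator has a fixed associativity and precedence level, so every string has one parse.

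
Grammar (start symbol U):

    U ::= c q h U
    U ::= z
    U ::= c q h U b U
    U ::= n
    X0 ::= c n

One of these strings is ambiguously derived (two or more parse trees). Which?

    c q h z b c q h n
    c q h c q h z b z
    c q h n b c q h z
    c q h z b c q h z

c q h z b c q h n: 1 tree
c q h c q h z b z: 2 trees
c q h n b c q h z: 1 tree
c q h z b c q h z: 1 tree

c q h c q h z b z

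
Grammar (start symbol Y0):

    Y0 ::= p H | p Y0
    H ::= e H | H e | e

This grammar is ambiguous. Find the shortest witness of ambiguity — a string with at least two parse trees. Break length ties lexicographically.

p e e

length 2: no string has ≥2 trees
length 3: p e e has 2 parse trees

Two derivations of p e e:
  Y0 ⇒ p H ⇒ p e H ⇒ p e e
  Y0 ⇒ p H ⇒ p H e ⇒ p e e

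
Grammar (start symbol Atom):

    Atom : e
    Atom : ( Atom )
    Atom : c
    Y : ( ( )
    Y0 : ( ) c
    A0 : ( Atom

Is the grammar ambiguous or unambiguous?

Unambiguous

(A0, Y0, Y are unreachable from Atom, so their rules don't affect L(Atom).) Each string is a nest of matched brackets around a single atom. An opening bracket forces the recursive rule; an atom forces the base rule.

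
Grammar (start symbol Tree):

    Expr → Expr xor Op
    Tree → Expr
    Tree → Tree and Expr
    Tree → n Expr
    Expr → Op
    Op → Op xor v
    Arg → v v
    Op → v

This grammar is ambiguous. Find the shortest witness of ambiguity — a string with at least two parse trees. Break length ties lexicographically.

length 1: no string has ≥2 trees
length 2: no string has ≥2 trees
length 3: v xor v has 2 parse trees

Two derivations of v xor v:
  Tree ⇒ Expr ⇒ Expr xor Op ⇒ Op xor Op ⇒ v xor Op ⇒ v xor v
  Tree ⇒ Expr ⇒ Op ⇒ Op xor v ⇒ v xor v

v xor v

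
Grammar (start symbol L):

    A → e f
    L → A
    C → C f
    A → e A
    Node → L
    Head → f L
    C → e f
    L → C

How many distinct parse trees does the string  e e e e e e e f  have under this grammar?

1

Parse trees for e e e e e e e f:
  [L [A e [A e [A e [A e [A e [A e [A e f]]]]]]]]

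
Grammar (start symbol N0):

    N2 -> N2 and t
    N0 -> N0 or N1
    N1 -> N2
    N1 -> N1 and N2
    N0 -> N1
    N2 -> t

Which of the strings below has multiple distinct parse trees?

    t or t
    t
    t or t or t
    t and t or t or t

t and t or t or t

t or t: 1 tree
t: 1 tree
t or t or t: 1 tree
t and t or t or t: 2 trees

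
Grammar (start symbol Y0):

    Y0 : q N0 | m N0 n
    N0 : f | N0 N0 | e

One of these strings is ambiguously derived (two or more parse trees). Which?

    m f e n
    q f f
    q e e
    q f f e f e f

m f e n: 1 tree
q f f: 1 tree
q e e: 1 tree
q f f e f e f: 42 trees

q f f e f e f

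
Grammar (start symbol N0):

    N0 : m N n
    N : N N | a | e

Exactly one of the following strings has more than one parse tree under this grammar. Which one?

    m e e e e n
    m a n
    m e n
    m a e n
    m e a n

m e e e e n

m e e e e n: 5 trees
m a n: 1 tree
m e n: 1 tree
m a e n: 1 tree
m e a n: 1 tree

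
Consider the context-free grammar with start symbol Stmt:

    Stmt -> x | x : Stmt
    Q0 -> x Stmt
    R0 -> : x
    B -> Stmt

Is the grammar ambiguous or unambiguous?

Only Stmt is reachable from Stmt; ignoring the rest: Right-recursive list with a separator: after each atom, whether the separator follows determines the rule. One parse per string.

Unambiguous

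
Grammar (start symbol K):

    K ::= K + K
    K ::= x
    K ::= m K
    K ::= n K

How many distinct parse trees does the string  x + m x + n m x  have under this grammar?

3

Parse trees for x + m x + n m x:
  [K [K x] + [K [K m [K x]] + [K n [K m [K x]]]]]
  [K [K x] + [K m [K [K x] + [K n [K m [K x]]]]]]
  [K [K [K x] + [K m [K x]]] + [K n [K m [K x]]]]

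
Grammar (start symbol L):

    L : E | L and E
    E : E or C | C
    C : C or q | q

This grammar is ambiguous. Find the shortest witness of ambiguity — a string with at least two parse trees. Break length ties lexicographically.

length 1: no string has ≥2 trees
length 3: q or q has 2 parse trees

Two derivations of q or q:
  L ⇒ E ⇒ E or C ⇒ C or C ⇒ q or C ⇒ q or q
  L ⇒ E ⇒ C ⇒ C or q ⇒ q or q

q or q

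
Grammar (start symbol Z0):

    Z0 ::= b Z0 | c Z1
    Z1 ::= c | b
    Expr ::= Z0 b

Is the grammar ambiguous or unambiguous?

Unambiguous

Only Z0, Z1 are reachable from Z0; ignoring the rest: Restricted to the reachable nonterminals, every rule has the form A → t or A → t B, and no two rules for the same A share a first terminal. The grammar encodes a DFA — one run per string.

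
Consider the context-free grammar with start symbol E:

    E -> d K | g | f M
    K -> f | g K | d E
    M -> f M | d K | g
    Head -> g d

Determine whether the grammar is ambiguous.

(Head is unreachable from E, so its rules don't affect L(E).) Each reachable nonterminal has at most one production per leading terminal, and all productions are right-linear; the derivation is determined token-by-token.

Unambiguous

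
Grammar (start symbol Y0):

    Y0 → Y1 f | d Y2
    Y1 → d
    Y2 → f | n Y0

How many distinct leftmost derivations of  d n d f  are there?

Parse trees for d n d f:
  [Y0 d [Y2 n [Y0 [Y1 d] f]]]
  [Y0 d [Y2 n [Y0 d [Y2 f]]]]

2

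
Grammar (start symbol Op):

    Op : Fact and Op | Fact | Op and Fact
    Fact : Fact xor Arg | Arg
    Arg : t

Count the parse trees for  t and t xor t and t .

Parse trees for t and t xor t and t:
  [Op [Fact [Arg t]] and [Op [Fact [Fact [Arg t]] xor [Arg t]] and [Op [Fact [Arg t]]]]]
  [Op [Fact [Arg t]] and [Op [Op [Fact [Fact [Arg t]] xor [Arg t]]] and [Fact [Arg t]]]]
  [Op [Op [Fact [Arg t]] and [Op [Fact [Fact [Arg t]] xor [Arg t]]]] and [Fact [Arg t]]]
  [Op [Op [Op [Fact [Arg t]]] and [Fact [Fact [Arg t]] xor [Arg t]]] and [Fact [Arg t]]]

4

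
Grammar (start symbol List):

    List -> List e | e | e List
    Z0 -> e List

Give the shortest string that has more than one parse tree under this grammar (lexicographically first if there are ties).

length 1: no string has ≥2 trees
length 2: e e has 2 parse trees

Two derivations of e e:
  List ⇒ List e ⇒ e e
  List ⇒ e List ⇒ e e

e e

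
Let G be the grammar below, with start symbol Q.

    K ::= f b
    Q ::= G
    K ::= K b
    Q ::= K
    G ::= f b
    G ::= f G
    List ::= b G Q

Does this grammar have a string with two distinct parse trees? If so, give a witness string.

Ambiguous

Witness: f b

Derivation 1: Q ⇒ G ⇒ f b
Derivation 2: Q ⇒ K ⇒ f b

Two distinct leftmost derivations for the same string.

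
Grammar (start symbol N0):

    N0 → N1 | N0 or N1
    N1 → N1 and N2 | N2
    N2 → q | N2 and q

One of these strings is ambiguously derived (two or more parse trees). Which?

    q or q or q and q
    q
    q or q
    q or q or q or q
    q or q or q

q or q or q and q: 2 trees
q: 1 tree
q or q: 1 tree
q or q or q or q: 1 tree
q or q or q: 1 tree

q or q or q and q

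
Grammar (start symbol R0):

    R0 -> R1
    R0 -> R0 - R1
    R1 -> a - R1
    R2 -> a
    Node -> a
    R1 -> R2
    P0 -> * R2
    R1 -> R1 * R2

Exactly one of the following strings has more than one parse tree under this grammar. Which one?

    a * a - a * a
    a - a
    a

a * a - a * a: 1 tree
a - a: 2 trees
a: 1 tree

a - a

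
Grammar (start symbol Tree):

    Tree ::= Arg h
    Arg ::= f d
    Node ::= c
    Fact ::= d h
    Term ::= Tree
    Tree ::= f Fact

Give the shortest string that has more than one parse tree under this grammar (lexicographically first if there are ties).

f d h

length 3: f d h has 2 parse trees

Two derivations of f d h:
  Tree ⇒ Arg h ⇒ f d h
  Tree ⇒ f Fact ⇒ f d h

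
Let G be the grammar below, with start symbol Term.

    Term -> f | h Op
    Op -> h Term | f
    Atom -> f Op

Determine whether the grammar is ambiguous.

(Atom is unreachable from Term, so its rules don't affect L(Term).) Each reachable nonterminal has at most one production per leading terminal, and all productions are right-linear; the derivation is determined token-by-token.

Unambiguous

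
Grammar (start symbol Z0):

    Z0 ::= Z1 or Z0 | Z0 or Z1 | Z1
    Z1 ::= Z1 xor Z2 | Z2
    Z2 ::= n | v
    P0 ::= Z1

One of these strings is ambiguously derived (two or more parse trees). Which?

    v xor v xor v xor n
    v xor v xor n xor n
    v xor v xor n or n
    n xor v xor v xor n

v xor v xor n or n

v xor v xor v xor n: 1 tree
v xor v xor n xor n: 1 tree
v xor v xor n or n: 2 trees
n xor v xor v xor n: 1 tree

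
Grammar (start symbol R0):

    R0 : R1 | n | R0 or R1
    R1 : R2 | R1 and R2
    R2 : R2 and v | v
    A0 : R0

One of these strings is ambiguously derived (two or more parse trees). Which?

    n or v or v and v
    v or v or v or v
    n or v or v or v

n or v or v and v: 2 trees
v or v or v or v: 1 tree
n or v or v or v: 1 tree

n or v or v and v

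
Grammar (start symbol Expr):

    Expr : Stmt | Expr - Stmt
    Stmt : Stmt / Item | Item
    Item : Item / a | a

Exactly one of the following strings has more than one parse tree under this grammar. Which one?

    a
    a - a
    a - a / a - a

a: 1 tree
a - a: 1 tree
a - a / a - a: 2 trees

a - a / a - a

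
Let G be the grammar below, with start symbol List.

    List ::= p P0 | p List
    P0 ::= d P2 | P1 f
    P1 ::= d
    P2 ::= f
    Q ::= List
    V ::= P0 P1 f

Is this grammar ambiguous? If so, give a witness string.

Ambiguous

Witness: p d f

Derivation 1: List ⇒ p P0 ⇒ p d P2 ⇒ p d f
Derivation 2: List ⇒ p P0 ⇒ p P1 f ⇒ p d f

Two distinct leftmost derivations for the same string.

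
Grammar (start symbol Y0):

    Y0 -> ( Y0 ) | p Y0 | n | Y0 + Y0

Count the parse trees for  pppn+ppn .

Parse trees for pppn+ppn:
  [Y0 p [Y0 p [Y0 p [Y0 [Y0 n] + [Y0 p [Y0 p [Y0 n]]]]]]]
  [Y0 p [Y0 p [Y0 [Y0 p [Y0 n]] + [Y0 p [Y0 p [Y0 n]]]]]]
  [Y0 p [Y0 [Y0 p [Y0 p [Y0 n]]] + [Y0 p [Y0 p [Y0 n]]]]]
  [Y0 [Y0 p [Y0 p [Y0 p [Y0 n]]]] + [Y0 p [Y0 p [Y0 n]]]]

4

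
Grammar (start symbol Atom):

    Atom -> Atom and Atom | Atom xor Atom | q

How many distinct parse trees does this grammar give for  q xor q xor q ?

Parse trees for q xor q xor q:
  [Atom [Atom q] xor [Atom [Atom q] xor [Atom q]]]
  [Atom [Atom [Atom q] xor [Atom q]] xor [Atom q]]

2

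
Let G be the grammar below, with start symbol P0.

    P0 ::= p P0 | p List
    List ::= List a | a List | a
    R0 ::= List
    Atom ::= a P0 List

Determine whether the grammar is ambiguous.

Ambiguous

Witness: p a a

Derivation 1: P0 ⇒ p List ⇒ p List a ⇒ p a a
Derivation 2: P0 ⇒ p List ⇒ p a List ⇒ p a a

Two distinct leftmost derivations for the same string.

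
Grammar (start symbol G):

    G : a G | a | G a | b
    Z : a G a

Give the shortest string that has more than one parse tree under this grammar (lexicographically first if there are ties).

a a

length 1: no string has ≥2 trees
length 2: a a has 2 parse trees

Two derivations of a a:
  G ⇒ a G ⇒ a a
  G ⇒ G a ⇒ a a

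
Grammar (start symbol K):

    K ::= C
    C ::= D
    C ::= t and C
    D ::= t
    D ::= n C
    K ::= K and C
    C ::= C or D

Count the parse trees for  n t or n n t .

Parse trees for n t or n n t:
  [K [C [D n [C [C [D t]] or [D n [C [D n [C [D t]]]]]]]]]
  [K [C [C [D n [C [D t]]]] or [D n [C [D n [C [D t]]]]]]]

2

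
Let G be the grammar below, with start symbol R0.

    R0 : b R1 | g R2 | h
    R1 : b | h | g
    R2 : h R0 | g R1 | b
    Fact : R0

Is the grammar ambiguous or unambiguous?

Unambiguous

Only R0, R1, R2 are reachable from R0; ignoring the rest: The reachable rules are right-linear with at most one rule per (nonterminal, next-terminal) pair. Each input token forces the next rule, so parsing is deterministic.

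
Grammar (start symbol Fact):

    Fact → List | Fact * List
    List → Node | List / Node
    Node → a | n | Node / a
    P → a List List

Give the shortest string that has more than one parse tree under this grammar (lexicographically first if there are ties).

a / a

length 1: no string has ≥2 trees
length 3: a / a has 2 parse trees

Two derivations of a / a:
  Fact ⇒ List ⇒ Node ⇒ Node / a ⇒ a / a
  Fact ⇒ List ⇒ List / Node ⇒ Node / Node ⇒ a / Node ⇒ a / a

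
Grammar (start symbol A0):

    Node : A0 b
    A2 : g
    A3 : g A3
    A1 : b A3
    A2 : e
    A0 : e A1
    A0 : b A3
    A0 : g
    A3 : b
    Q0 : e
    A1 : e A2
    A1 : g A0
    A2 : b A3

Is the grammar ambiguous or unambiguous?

Unambiguous

(Q0, Node are unreachable from A0, so their rules don't affect L(A0).) Each reachable nonterminal has at most one production per leading terminal, and all productions are right-linear; the derivation is determined token-by-token.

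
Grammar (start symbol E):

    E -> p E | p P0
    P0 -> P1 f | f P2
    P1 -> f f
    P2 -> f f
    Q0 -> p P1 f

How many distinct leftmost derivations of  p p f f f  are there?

2

Parse trees for p p f f f:
  [E p [E p [P0 [P1 f f] f]]]
  [E p [E p [P0 f [P2 f f]]]]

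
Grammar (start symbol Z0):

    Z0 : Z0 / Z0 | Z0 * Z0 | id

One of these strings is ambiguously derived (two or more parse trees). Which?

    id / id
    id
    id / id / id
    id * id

id / id / id

id / id: 1 tree
id: 1 tree
id / id / id: 2 trees
id * id: 1 tree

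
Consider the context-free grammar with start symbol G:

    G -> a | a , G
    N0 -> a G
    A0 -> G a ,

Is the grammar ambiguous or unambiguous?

Unambiguous

Only G is reachable from G; ignoring the rest: Right-recursive list with a separator: after each atom, whether the separator follows determines the rule. One parse per string.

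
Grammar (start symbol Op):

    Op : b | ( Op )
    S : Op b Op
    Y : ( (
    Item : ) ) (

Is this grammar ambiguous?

(S, Y, Item are unreachable from Op, so their rules don't affect L(Op).) Each string is a nest of matched brackets around a single atom. An opening bracket forces the recursive rule; an atom forces the base rule.

Unambiguous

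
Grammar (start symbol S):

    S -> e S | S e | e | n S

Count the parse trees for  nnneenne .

1

Parse trees for nnneenne:
  [S n [S n [S n [S e [S e [S n [S n [S e]]]]]]]]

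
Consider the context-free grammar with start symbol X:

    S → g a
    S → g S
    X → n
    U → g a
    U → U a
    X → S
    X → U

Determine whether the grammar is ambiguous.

Witness: g a

Derivation 1: X ⇒ S ⇒ g a
Derivation 2: X ⇒ U ⇒ g a

Two distinct leftmost derivations for the same string.

Ambiguous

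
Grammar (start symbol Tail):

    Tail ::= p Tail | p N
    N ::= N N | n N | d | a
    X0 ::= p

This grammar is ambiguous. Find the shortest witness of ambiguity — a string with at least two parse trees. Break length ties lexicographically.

p a a a

length 2: no string has ≥2 trees
length 3: no string has ≥2 trees
length 4: p a a a has 2 parse trees

Two derivations of p a a a:
  Tail ⇒ p N ⇒ p N N ⇒ p N N N ⇒ p a N N ⇒ p a a N ⇒ p a a a
  Tail ⇒ p N ⇒ p N N ⇒ p a N ⇒ p a N N ⇒ p a a N ⇒ p a a a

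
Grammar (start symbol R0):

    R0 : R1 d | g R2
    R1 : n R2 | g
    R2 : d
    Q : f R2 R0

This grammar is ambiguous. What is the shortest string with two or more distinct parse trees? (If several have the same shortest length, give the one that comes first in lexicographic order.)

length 2: g d has 2 parse trees

Two derivations of g d:
  R0 ⇒ R1 d ⇒ g d
  R0 ⇒ g R2 ⇒ g d

g d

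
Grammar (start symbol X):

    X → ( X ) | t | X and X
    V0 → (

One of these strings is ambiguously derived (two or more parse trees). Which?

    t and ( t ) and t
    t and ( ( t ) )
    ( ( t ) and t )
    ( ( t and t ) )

t and ( t ) and t

t and ( t ) and t: 2 trees
t and ( ( t ) ): 1 tree
( ( t ) and t ): 1 tree
( ( t and t ) ): 1 tree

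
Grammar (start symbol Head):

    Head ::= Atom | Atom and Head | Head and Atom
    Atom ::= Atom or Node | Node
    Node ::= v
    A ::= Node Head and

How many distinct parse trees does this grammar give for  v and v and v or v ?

4

Parse trees for v and v and v or v:
  [Head [Atom [Node v]] and [Head [Atom [Node v]] and [Head [Atom [Atom [Node v]] or [Node v]]]]]
  [Head [Atom [Node v]] and [Head [Head [Atom [Node v]]] and [Atom [Atom [Node v]] or [Node v]]]]
  [Head [Head [Atom [Node v]] and [Head [Atom [Node v]]]] and [Atom [Atom [Node v]] or [Node v]]]
  [Head [Head [Head [Atom [Node v]]] and [Atom [Node v]]] and [Atom [Atom [Node v]] or [Node v]]]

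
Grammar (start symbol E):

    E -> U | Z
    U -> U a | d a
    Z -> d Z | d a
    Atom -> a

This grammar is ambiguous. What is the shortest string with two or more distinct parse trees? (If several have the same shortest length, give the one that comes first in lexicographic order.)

d a

length 2: d a has 2 parse trees

Two derivations of d a:
  E ⇒ U ⇒ d a
  E ⇒ Z ⇒ d a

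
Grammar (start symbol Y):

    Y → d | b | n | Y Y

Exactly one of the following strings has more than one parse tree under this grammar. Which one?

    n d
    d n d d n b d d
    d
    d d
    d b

d n d d n b d d

n d: 1 tree
d n d d n b d d: 429 trees
d: 1 tree
d d: 1 tree
d b: 1 tree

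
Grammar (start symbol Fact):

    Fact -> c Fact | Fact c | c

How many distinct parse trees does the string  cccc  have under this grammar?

Parse trees for cccc:
  [Fact c [Fact c [Fact c [Fact c]]]]
  [Fact c [Fact c [Fact [Fact c] c]]]
  [Fact c [Fact [Fact c [Fact c]] c]]
  [Fact c [Fact [Fact [Fact c] c] c]]
  [Fact [Fact c [Fact c [Fact c]]] c]
  [Fact [Fact c [Fact [Fact c] c]] c]
  [Fact [Fact [Fact c [Fact c]] c] c]
  [Fact [Fact [Fact [Fact c] c] c] c]

8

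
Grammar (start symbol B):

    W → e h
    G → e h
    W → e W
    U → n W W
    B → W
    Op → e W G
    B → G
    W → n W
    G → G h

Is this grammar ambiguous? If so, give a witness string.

Witness: e h

Derivation 1: B ⇒ W ⇒ e h
Derivation 2: B ⇒ G ⇒ e h

Two distinct leftmost derivations for the same string.

Ambiguous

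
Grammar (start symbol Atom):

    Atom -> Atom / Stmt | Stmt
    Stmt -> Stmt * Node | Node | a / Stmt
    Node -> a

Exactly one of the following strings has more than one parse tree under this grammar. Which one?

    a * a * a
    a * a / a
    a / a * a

a * a * a: 1 tree
a * a / a: 1 tree
a / a * a: 3 trees

a / a * a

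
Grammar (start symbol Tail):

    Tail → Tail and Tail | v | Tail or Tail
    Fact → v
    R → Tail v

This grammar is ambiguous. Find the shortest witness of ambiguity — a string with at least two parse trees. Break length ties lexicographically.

v and v and v

length 1: no string has ≥2 trees
length 3: no string has ≥2 trees
length 5: v and v and v has 2 parse trees

Two derivations of v and v and v:
  Tail ⇒ Tail and Tail ⇒ Tail and Tail and Tail ⇒ v and Tail and Tail ⇒ v and v and Tail ⇒ v and v and v
  Tail ⇒ Tail and Tail ⇒ v and Tail ⇒ v and Tail and Tail ⇒ v and v and Tail ⇒ v and v and v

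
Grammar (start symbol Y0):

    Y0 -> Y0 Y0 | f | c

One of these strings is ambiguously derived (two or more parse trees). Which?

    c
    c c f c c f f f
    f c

c: 1 tree
c c f c c f f f: 429 trees
f c: 1 tree

c c f c c f f f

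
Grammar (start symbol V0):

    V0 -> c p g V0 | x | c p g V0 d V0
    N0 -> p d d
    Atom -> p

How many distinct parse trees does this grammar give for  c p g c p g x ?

Parse trees for c p g c p g x:
  [V0 c p g [V0 c p g [V0 x]]]

1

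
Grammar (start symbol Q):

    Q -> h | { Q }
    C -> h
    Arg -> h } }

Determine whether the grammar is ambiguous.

Only Q is reachable from Q; ignoring the rest: Each string is a nest of matched brackets around a single atom. An opening bracket forces the recursive rule; an atom forces the base rule.

Unambiguous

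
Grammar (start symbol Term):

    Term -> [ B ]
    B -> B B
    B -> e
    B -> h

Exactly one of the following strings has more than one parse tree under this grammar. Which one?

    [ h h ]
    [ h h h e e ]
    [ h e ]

[ h h h e e ]

[ h h ]: 1 tree
[ h h h e e ]: 14 trees
[ h e ]: 1 tree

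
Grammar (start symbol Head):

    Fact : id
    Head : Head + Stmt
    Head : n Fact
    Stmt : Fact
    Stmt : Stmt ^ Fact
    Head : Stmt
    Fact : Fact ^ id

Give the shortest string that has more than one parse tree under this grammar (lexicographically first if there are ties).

length 1: no string has ≥2 trees
length 2: no string has ≥2 trees
length 3: id ^ id has 2 parse trees

Two derivations of id ^ id:
  Head ⇒ Stmt ⇒ Fact ⇒ Fact ^ id ⇒ id ^ id
  Head ⇒ Stmt ⇒ Stmt ^ Fact ⇒ Fact ^ Fact ⇒ id ^ Fact ⇒ id ^ id

id ^ id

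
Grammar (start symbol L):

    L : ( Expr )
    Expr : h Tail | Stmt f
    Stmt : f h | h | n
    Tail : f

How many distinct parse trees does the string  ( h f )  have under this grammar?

2

Parse trees for ( h f ):
  [L ( [Expr h [Tail f]] )]
  [L ( [Expr [Stmt h] f] )]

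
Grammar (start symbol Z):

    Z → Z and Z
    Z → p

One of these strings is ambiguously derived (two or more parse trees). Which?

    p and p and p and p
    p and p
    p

p and p and p and p: 5 trees
p and p: 1 tree
p: 1 tree

p and p and p and p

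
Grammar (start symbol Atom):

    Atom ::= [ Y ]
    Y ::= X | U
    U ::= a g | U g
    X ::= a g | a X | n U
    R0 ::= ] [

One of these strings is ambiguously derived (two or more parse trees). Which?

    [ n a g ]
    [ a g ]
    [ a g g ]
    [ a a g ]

[ n a g ]: 1 tree
[ a g ]: 2 trees
[ a g g ]: 1 tree
[ a a g ]: 1 tree

[ a g ]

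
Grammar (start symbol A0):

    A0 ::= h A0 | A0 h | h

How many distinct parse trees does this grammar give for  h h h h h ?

Parse trees for h h h h h (showing first 6 of 16):
  [A0 h [A0 h [A0 h [A0 h [A0 h]]]]]
  [A0 h [A0 h [A0 h [A0 [A0 h] h]]]]
  [A0 h [A0 h [A0 [A0 h [A0 h]] h]]]
  [A0 h [A0 h [A0 [A0 [A0 h] h] h]]]
  [A0 h [A0 [A0 h [A0 h [A0 h]]] h]]
  [A0 h [A0 [A0 h [A0 [A0 h] h]] h]]

16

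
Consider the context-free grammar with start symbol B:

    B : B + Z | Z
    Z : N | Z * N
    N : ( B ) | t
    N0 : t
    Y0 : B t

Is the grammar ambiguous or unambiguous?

Only B, Z, N are reachable from B; ignoring the rest: This is a standard precedence ladder (B over Z over N), with each level left-recursive on its own operator ('+' at B, '*' at Z). That structure is LR(1), hence unambiguous.

Unambiguous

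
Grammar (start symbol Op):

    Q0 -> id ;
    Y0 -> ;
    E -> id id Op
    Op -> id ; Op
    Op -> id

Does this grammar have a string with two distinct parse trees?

(Y0, E, Q0 are unreachable from Op, so their rules don't affect L(Op).) Right-recursive list with a separator: after each atom, whether the separator follows determines the rule. One parse per string.

Unambiguous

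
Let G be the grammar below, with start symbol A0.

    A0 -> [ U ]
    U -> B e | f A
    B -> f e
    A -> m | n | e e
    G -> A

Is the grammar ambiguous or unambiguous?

Ambiguous

Witness: [ f e e ]

Derivation 1: A0 ⇒ [ U ] ⇒ [ B e ] ⇒ [ f e e ]
Derivation 2: A0 ⇒ [ U ] ⇒ [ f A ] ⇒ [ f e e ]

Two distinct leftmost derivations for the same string.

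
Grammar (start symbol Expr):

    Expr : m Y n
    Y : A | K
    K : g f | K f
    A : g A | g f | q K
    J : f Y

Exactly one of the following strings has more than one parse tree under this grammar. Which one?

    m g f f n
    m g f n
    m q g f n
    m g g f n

m g f f n: 1 tree
m g f n: 2 trees
m q g f n: 1 tree
m g g f n: 1 tree

m g f n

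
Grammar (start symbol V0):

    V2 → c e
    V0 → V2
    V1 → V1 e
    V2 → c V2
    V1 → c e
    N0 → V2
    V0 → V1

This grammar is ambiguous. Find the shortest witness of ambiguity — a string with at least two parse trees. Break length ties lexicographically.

length 2: c e has 2 parse trees

Two derivations of c e:
  V0 ⇒ V2 ⇒ c e
  V0 ⇒ V1 ⇒ c e

c e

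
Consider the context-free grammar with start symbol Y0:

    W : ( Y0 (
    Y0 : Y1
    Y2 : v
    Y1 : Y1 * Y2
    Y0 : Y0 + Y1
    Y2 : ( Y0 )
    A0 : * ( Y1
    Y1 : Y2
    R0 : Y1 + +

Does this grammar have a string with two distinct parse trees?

(A0, W, R0 are unreachable from Y0, so their rules don't affect L(Y0).) This is a standard precedence ladder (Y0 over Y1 over Y2), with each level left-recursive on its own operator ('+' at Y0, '*' at Y1). That structure is LR(1), hence unambiguous.

Unambiguous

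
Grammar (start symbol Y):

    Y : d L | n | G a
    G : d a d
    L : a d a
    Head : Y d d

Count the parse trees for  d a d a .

Parse trees for d a d a:
  [Y d [L a d a]]
  [Y [G d a d] a]

2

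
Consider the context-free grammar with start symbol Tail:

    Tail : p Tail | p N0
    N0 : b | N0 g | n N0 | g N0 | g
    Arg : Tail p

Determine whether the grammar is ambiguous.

Witness: p g g

Derivation 1: Tail ⇒ p N0 ⇒ p N0 g ⇒ p g g
Derivation 2: Tail ⇒ p N0 ⇒ p g N0 ⇒ p g g

Two distinct leftmost derivations for the same string.

Ambiguous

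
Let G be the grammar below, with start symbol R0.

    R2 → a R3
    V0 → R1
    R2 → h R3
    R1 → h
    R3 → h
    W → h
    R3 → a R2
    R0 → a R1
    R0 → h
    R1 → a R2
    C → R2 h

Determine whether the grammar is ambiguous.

Only R0, R1, R2, R3 are reachable from R0; ignoring the rest: Each reachable nonterminal has at most one production per leading terminal, and all productions are right-linear; the derivation is determined token-by-token.

Unambiguous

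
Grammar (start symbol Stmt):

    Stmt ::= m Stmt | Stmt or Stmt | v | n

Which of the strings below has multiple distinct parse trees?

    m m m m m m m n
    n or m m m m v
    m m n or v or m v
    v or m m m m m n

m m n or v or m v

m m m m m m m n: 1 tree
n or m m m m v: 1 tree
m m n or v or m v: 9 trees
v or m m m m m n: 1 tree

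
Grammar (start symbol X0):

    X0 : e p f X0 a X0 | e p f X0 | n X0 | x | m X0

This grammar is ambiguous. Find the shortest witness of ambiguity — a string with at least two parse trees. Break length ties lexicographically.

length 1: no string has ≥2 trees
length 2: no string has ≥2 trees
length 3: no string has ≥2 trees
length 4: no string has ≥2 trees
length 5: no string has ≥2 trees
length 6: no string has ≥2 trees
length 7: no string has ≥2 trees
length 8: no string has ≥2 trees
length 9: e p f e p f x a x has 2 parse trees

Two derivations of e p f e p f x a x:
  X0 ⇒ e p f X0 a X0 ⇒ e p f e p f X0 a X0 ⇒ e p f e p f x a X0 ⇒ e p f e p f x a x
  X0 ⇒ e p f X0 ⇒ e p f e p f X0 a X0 ⇒ e p f e p f x a X0 ⇒ e p f e p f x a x

e p f e p f x a x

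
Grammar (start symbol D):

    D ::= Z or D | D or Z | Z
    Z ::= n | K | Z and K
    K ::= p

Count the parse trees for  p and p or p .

Parse trees for p and p or p:
  [D [Z [Z [K p]] and [K p]] or [D [Z [K p]]]]
  [D [D [Z [Z [K p]] and [K p]]] or [Z [K p]]]

2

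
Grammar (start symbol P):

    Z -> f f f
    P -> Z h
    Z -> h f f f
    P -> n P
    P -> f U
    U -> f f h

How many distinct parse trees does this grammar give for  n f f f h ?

2

Parse trees for n f f f h:
  [P n [P [Z f f f] h]]
  [P n [P f [U f f h]]]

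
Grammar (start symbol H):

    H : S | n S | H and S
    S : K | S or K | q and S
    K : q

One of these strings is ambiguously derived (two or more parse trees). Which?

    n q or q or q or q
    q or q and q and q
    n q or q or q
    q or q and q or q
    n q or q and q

q or q and q and q

n q or q or q or q: 1 tree
q or q and q and q: 2 trees
n q or q or q: 1 tree
q or q and q or q: 1 tree
n q or q and q: 1 tree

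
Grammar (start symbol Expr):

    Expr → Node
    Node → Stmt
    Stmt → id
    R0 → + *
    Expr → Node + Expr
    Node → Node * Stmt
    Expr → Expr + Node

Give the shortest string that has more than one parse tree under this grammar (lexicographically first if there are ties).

length 1: no string has ≥2 trees
length 3: id + id has 2 parse trees

Two derivations of id + id:
  Expr ⇒ Node + Expr ⇒ Stmt + Expr ⇒ id + Expr ⇒ id + Node ⇒ id + Stmt ⇒ id + id
  Expr ⇒ Expr + Node ⇒ Node + Node ⇒ Stmt + Node ⇒ id + Node ⇒ id + Stmt ⇒ id + id

id + id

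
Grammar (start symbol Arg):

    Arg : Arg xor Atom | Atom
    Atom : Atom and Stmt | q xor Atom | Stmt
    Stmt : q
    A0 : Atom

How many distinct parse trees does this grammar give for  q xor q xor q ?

Parse trees for q xor q xor q:
  [Arg [Arg [Atom [Stmt q]]] xor [Atom q xor [Atom [Stmt q]]]]
  [Arg [Arg [Arg [Atom [Stmt q]]] xor [Atom [Stmt q]]] xor [Atom [Stmt q]]]
  [Arg [Arg [Atom q xor [Atom [Stmt q]]]] xor [Atom [Stmt q]]]
  [Arg [Atom q xor [Atom q xor [Atom [Stmt q]]]]]

4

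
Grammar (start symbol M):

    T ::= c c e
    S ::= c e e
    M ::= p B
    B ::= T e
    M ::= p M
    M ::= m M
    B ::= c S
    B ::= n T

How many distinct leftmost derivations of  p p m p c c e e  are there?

Parse trees for p p m p c c e e:
  [M p [M p [M m [M p [B [T c c e] e]]]]]
  [M p [M p [M m [M p [B c [S c e e]]]]]]

2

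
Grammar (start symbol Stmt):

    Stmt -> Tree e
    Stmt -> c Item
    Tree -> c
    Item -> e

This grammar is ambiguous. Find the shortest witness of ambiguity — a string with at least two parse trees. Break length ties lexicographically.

length 2: c e has 2 parse trees

Two derivations of c e:
  Stmt ⇒ Tree e ⇒ c e
  Stmt ⇒ c Item ⇒ c e

c e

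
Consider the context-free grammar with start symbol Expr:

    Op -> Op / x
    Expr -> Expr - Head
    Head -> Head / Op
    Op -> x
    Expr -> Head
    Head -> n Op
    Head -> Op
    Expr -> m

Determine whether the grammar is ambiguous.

Ambiguous

Witness: x / x

Derivation 1: Expr ⇒ Head ⇒ Head / Op ⇒ Op / Op ⇒ x / Op ⇒ x / x
Derivation 2: Expr ⇒ Head ⇒ Op ⇒ Op / x ⇒ x / x

Two distinct leftmost derivations for the same string.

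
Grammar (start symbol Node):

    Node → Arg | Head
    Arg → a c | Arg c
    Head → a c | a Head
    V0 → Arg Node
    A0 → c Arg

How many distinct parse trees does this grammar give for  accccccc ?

Parse trees for accccccc:
  [Node [Arg [Arg [Arg [Arg [Arg [Arg [Arg a c] c] c] c] c] c] c]]

1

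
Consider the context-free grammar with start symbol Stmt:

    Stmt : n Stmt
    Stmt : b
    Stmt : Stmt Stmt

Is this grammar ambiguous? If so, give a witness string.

Ambiguous

Witness: b b b

Derivation 1: Stmt ⇒ Stmt Stmt ⇒ b Stmt ⇒ b Stmt Stmt ⇒ b b Stmt ⇒ b b b
Derivation 2: Stmt ⇒ Stmt Stmt ⇒ Stmt Stmt Stmt ⇒ b Stmt Stmt ⇒ b b Stmt ⇒ b b b

Two distinct leftmost derivations for the same string.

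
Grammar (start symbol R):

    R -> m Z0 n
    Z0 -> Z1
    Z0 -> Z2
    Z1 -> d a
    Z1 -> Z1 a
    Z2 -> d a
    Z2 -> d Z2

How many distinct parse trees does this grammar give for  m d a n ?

Parse trees for m d a n:
  [R m [Z0 [Z1 d a]] n]
  [R m [Z0 [Z2 d a]] n]

2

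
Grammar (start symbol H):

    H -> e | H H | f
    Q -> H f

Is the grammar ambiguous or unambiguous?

Witness: e e e

Derivation 1: H ⇒ H H ⇒ e H ⇒ e H H ⇒ e e H ⇒ e e e
Derivation 2: H ⇒ H H ⇒ H H H ⇒ e H H ⇒ e e H ⇒ e e e

Two distinct leftmost derivations for the same string.

Ambiguous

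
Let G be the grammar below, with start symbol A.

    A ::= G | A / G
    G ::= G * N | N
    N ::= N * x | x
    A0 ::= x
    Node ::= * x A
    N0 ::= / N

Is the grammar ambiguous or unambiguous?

Witness: x * x

Derivation 1: A ⇒ G ⇒ G * N ⇒ N * N ⇒ x * N ⇒ x * x
Derivation 2: A ⇒ G ⇒ N ⇒ N * x ⇒ x * x

Two distinct leftmost derivations for the same string.

Ambiguous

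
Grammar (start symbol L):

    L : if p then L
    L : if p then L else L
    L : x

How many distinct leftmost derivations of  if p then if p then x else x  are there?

Parse trees for if p then if p then x else x:
  [L if p then [L if p then [L x] else [L x]]]
  [L if p then [L if p then [L x]] else [L x]]

2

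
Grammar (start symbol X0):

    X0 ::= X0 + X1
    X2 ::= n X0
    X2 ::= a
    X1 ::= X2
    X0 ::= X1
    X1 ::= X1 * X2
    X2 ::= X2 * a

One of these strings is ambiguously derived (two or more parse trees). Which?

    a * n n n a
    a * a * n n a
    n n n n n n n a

a * n n n a: 1 tree
a * a * n n a: 2 trees
n n n n n n n a: 1 tree

a * a * n n a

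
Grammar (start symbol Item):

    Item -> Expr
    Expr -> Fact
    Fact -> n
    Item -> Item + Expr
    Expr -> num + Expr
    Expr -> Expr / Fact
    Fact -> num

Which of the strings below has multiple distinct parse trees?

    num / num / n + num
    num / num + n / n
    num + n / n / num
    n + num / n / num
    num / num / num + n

num / num / n + num: 1 tree
num / num + n / n: 1 tree
num + n / n / num: 4 trees
n + num / n / num: 1 tree
num / num / num + n: 1 tree

num + n / n / num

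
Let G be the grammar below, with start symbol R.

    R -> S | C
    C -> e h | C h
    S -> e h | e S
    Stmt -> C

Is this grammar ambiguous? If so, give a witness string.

Ambiguous

Witness: e h

Derivation 1: R ⇒ S ⇒ e h
Derivation 2: R ⇒ C ⇒ e h

Two distinct leftmost derivations for the same string.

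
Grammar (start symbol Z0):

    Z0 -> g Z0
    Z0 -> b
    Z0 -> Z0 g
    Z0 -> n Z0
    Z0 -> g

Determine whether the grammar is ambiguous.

Witness: g g

Derivation 1: Z0 ⇒ g Z0 ⇒ g g
Derivation 2: Z0 ⇒ Z0 g ⇒ g g

Two distinct leftmost derivations for the same string.

Ambiguous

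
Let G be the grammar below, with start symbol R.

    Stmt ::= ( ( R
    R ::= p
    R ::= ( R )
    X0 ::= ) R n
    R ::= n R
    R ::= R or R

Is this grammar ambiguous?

Ambiguous

Witness: n p or p

Derivation 1: R ⇒ n R ⇒ n R or R ⇒ n p or R ⇒ n p or p
Derivation 2: R ⇒ R or R ⇒ n R or R ⇒ n p or R ⇒ n p or p

Two distinct leftmost derivations for the same string.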